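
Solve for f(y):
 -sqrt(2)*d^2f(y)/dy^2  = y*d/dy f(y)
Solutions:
 f(y) = C1 + C2*erf(2^(1/4)*y/2)


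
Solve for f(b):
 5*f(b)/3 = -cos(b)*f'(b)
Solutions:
 f(b) = C1*(sin(b) - 1)^(5/6)/(sin(b) + 1)^(5/6)


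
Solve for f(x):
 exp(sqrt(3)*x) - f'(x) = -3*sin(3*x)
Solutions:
 f(x) = C1 + sqrt(3)*exp(sqrt(3)*x)/3 - cos(3*x)


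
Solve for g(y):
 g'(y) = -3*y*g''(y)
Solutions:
 g(y) = C1 + C2*y^(2/3)


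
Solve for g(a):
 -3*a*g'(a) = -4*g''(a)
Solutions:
 g(a) = C1 + C2*erfi(sqrt(6)*a/4)


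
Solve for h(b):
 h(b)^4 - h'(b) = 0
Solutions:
 h(b) = (-1/(C1 + 3*b))^(1/3)
 h(b) = (-1/(C1 + b))^(1/3)*(-3^(2/3) - 3*3^(1/6)*I)/6
 h(b) = (-1/(C1 + b))^(1/3)*(-3^(2/3) + 3*3^(1/6)*I)/6


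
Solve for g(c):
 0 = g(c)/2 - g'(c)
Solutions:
 g(c) = C1*exp(c/2)


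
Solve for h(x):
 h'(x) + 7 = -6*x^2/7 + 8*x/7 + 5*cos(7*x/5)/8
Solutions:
 h(x) = C1 - 2*x^3/7 + 4*x^2/7 - 7*x + 25*sin(7*x/5)/56


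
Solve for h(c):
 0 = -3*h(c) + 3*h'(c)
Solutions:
 h(c) = C1*exp(c)


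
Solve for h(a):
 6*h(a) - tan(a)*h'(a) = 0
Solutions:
 h(a) = C1*sin(a)^6


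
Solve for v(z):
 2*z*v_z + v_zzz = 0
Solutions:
 v(z) = C1 + Integral(C2*airyai(-2^(1/3)*z) + C3*airybi(-2^(1/3)*z), z)


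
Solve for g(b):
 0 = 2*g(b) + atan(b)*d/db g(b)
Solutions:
 g(b) = C1*exp(-2*Integral(1/atan(b), b))


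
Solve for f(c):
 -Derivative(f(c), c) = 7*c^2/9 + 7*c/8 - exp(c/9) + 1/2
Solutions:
 f(c) = C1 - 7*c^3/27 - 7*c^2/16 - c/2 + 9*exp(c/9)


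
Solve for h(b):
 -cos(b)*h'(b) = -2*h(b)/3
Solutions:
 h(b) = C1*(sin(b) + 1)^(1/3)/(sin(b) - 1)^(1/3)


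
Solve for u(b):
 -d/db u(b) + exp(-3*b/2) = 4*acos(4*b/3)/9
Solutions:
 u(b) = C1 - 4*b*acos(4*b/3)/9 + sqrt(9 - 16*b^2)/9 - 2*exp(-3*b/2)/3


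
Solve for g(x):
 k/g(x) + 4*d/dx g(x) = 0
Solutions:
 g(x) = -sqrt(C1 - 2*k*x)/2
 g(x) = sqrt(C1 - 2*k*x)/2


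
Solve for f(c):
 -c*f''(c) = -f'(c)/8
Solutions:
 f(c) = C1 + C2*c^(9/8)


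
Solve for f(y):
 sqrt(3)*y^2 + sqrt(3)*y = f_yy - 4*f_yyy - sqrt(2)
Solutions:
 f(y) = C1 + C2*y + C3*exp(y/4) + sqrt(3)*y^4/12 + 3*sqrt(3)*y^3/2 + y^2*(sqrt(2)/2 + 18*sqrt(3))


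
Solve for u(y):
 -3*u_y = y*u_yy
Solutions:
 u(y) = C1 + C2/y^2


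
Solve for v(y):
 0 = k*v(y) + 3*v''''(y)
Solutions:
 v(y) = C1*exp(-3^(3/4)*y*(-k)^(1/4)/3) + C2*exp(3^(3/4)*y*(-k)^(1/4)/3) + C3*exp(-3^(3/4)*I*y*(-k)^(1/4)/3) + C4*exp(3^(3/4)*I*y*(-k)^(1/4)/3)


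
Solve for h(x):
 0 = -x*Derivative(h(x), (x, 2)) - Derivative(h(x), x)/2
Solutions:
 h(x) = C1 + C2*sqrt(x)


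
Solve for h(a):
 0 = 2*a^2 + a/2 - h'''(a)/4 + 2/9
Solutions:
 h(a) = C1 + C2*a + C3*a^2 + 2*a^5/15 + a^4/12 + 4*a^3/27


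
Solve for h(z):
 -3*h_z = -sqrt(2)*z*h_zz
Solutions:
 h(z) = C1 + C2*z^(1 + 3*sqrt(2)/2)


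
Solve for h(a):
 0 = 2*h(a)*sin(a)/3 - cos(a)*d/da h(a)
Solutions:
 h(a) = C1/cos(a)^(2/3)


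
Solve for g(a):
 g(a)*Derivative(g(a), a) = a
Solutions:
 g(a) = -sqrt(C1 + a^2)
 g(a) = sqrt(C1 + a^2)


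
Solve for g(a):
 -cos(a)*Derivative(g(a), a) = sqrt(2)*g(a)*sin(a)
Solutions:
 g(a) = C1*cos(a)^(sqrt(2))


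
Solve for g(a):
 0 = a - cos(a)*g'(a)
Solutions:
 g(a) = C1 + Integral(a/cos(a), a)


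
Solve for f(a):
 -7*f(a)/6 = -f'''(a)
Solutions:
 f(a) = C3*exp(6^(2/3)*7^(1/3)*a/6) + (C1*sin(2^(2/3)*3^(1/6)*7^(1/3)*a/4) + C2*cos(2^(2/3)*3^(1/6)*7^(1/3)*a/4))*exp(-6^(2/3)*7^(1/3)*a/12)


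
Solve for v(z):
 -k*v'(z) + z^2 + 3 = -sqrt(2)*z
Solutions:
 v(z) = C1 + z^3/(3*k) + sqrt(2)*z^2/(2*k) + 3*z/k


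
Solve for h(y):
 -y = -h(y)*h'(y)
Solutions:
 h(y) = -sqrt(C1 + y^2)
 h(y) = sqrt(C1 + y^2)


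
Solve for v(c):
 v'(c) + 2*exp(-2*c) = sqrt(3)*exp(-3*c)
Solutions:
 v(c) = C1 + exp(-2*c) - sqrt(3)*exp(-3*c)/3


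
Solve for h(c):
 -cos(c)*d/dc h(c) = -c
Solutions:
 h(c) = C1 + Integral(c/cos(c), c)


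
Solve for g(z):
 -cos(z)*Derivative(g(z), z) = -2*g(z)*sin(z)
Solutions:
 g(z) = C1/cos(z)^2


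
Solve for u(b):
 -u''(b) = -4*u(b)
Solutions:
 u(b) = C1*exp(-2*b) + C2*exp(2*b)


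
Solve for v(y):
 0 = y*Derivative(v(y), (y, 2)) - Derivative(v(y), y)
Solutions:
 v(y) = C1 + C2*y^2


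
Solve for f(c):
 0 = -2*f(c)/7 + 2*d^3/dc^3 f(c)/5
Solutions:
 f(c) = C3*exp(5^(1/3)*7^(2/3)*c/7) + (C1*sin(sqrt(3)*5^(1/3)*7^(2/3)*c/14) + C2*cos(sqrt(3)*5^(1/3)*7^(2/3)*c/14))*exp(-5^(1/3)*7^(2/3)*c/14)


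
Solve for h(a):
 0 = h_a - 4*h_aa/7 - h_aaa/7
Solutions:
 h(a) = C1 + C2*exp(a*(-2 + sqrt(11))) + C3*exp(-a*(2 + sqrt(11)))


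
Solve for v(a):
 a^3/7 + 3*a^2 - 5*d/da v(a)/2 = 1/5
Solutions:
 v(a) = C1 + a^4/70 + 2*a^3/5 - 2*a/25


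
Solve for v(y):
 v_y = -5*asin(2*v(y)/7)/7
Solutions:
 Integral(1/asin(2*_y/7), (_y, v(y))) = C1 - 5*y/7


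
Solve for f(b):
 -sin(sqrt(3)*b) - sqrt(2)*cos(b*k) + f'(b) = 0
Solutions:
 f(b) = C1 - sqrt(3)*cos(sqrt(3)*b)/3 + sqrt(2)*sin(b*k)/k


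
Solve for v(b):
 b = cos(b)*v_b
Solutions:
 v(b) = C1 + Integral(b/cos(b), b)


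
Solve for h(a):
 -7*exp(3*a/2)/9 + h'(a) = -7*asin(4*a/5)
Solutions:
 h(a) = C1 - 7*a*asin(4*a/5) - 7*sqrt(25 - 16*a^2)/4 + 14*exp(3*a/2)/27


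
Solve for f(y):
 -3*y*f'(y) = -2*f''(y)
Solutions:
 f(y) = C1 + C2*erfi(sqrt(3)*y/2)


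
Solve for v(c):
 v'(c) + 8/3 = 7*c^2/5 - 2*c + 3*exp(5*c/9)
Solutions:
 v(c) = C1 + 7*c^3/15 - c^2 - 8*c/3 + 27*exp(5*c/9)/5


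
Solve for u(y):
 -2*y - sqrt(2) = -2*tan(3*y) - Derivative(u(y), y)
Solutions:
 u(y) = C1 + y^2 + sqrt(2)*y + 2*log(cos(3*y))/3


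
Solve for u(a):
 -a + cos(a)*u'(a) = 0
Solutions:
 u(a) = C1 + Integral(a/cos(a), a)


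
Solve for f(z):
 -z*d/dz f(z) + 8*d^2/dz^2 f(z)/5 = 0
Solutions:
 f(z) = C1 + C2*erfi(sqrt(5)*z/4)


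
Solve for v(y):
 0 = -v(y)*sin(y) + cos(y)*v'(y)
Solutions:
 v(y) = C1/cos(y)


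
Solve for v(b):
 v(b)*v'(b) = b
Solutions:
 v(b) = -sqrt(C1 + b^2)
 v(b) = sqrt(C1 + b^2)


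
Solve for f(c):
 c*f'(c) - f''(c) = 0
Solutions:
 f(c) = C1 + C2*erfi(sqrt(2)*c/2)


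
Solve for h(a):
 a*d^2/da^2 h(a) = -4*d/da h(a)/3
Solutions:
 h(a) = C1 + C2/a^(1/3)


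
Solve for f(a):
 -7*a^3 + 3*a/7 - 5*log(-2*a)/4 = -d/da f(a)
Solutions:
 f(a) = C1 + 7*a^4/4 - 3*a^2/14 + 5*a*log(-a)/4 + 5*a*(-1 + log(2))/4


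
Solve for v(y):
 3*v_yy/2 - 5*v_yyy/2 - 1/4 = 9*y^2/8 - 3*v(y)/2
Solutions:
 v(y) = C1*exp(y*(-2^(2/3)*(5*sqrt(237) + 77)^(1/3) - 2*2^(1/3)/(5*sqrt(237) + 77)^(1/3) + 4)/20)*sin(2^(1/3)*sqrt(3)*y*(-2^(1/3)*(5*sqrt(237) + 77)^(1/3) + 2/(5*sqrt(237) + 77)^(1/3))/20) + C2*exp(y*(-2^(2/3)*(5*sqrt(237) + 77)^(1/3) - 2*2^(1/3)/(5*sqrt(237) + 77)^(1/3) + 4)/20)*cos(2^(1/3)*sqrt(3)*y*(-2^(1/3)*(5*sqrt(237) + 77)^(1/3) + 2/(5*sqrt(237) + 77)^(1/3))/20) + C3*exp(y*(2*2^(1/3)/(5*sqrt(237) + 77)^(1/3) + 2 + 2^(2/3)*(5*sqrt(237) + 77)^(1/3))/10) + 3*y^2/4 - 4/3


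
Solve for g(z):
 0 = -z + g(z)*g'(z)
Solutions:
 g(z) = -sqrt(C1 + z^2)
 g(z) = sqrt(C1 + z^2)


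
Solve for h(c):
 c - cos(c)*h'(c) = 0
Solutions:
 h(c) = C1 + Integral(c/cos(c), c)


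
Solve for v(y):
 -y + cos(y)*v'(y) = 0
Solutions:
 v(y) = C1 + Integral(y/cos(y), y)


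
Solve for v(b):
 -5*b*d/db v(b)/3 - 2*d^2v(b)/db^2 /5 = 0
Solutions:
 v(b) = C1 + C2*erf(5*sqrt(3)*b/6)


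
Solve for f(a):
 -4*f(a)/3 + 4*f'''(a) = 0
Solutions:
 f(a) = C3*exp(3^(2/3)*a/3) + (C1*sin(3^(1/6)*a/2) + C2*cos(3^(1/6)*a/2))*exp(-3^(2/3)*a/6)


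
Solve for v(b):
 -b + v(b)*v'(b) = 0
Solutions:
 v(b) = -sqrt(C1 + b^2)
 v(b) = sqrt(C1 + b^2)


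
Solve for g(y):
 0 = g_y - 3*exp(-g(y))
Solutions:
 g(y) = log(C1 + 3*y)


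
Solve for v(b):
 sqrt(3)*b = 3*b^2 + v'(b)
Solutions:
 v(b) = C1 - b^3 + sqrt(3)*b^2/2


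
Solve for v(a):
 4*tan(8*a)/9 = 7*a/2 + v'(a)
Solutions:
 v(a) = C1 - 7*a^2/4 - log(cos(8*a))/18


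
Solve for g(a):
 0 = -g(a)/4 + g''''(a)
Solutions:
 g(a) = C1*exp(-sqrt(2)*a/2) + C2*exp(sqrt(2)*a/2) + C3*sin(sqrt(2)*a/2) + C4*cos(sqrt(2)*a/2)


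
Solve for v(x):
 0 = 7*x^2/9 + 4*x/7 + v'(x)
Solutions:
 v(x) = C1 - 7*x^3/27 - 2*x^2/7


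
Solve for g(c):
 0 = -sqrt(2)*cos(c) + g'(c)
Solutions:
 g(c) = C1 + sqrt(2)*sin(c)


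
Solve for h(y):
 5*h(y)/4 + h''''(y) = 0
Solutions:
 h(y) = (C1*sin(5^(1/4)*y/2) + C2*cos(5^(1/4)*y/2))*exp(-5^(1/4)*y/2) + (C3*sin(5^(1/4)*y/2) + C4*cos(5^(1/4)*y/2))*exp(5^(1/4)*y/2)


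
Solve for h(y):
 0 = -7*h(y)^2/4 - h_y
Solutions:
 h(y) = 4/(C1 + 7*y)


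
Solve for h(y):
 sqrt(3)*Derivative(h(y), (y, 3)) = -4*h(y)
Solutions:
 h(y) = C3*exp(-2^(2/3)*3^(5/6)*y/3) + (C1*sin(2^(2/3)*3^(1/3)*y/2) + C2*cos(2^(2/3)*3^(1/3)*y/2))*exp(2^(2/3)*3^(5/6)*y/6)


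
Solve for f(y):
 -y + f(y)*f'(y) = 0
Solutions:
 f(y) = -sqrt(C1 + y^2)
 f(y) = sqrt(C1 + y^2)


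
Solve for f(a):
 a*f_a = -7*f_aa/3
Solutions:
 f(a) = C1 + C2*erf(sqrt(42)*a/14)


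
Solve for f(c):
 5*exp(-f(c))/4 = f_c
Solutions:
 f(c) = log(C1 + 5*c/4)


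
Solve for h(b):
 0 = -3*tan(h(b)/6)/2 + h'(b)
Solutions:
 h(b) = -6*asin(C1*exp(b/4)) + 6*pi
 h(b) = 6*asin(C1*exp(b/4))


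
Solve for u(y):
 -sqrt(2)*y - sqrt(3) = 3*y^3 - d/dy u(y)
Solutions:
 u(y) = C1 + 3*y^4/4 + sqrt(2)*y^2/2 + sqrt(3)*y


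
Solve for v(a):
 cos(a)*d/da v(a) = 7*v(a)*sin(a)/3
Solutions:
 v(a) = C1/cos(a)^(7/3)


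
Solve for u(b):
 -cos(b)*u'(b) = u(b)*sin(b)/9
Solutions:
 u(b) = C1*cos(b)^(1/9)


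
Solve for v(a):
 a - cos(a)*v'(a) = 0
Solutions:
 v(a) = C1 + Integral(a/cos(a), a)


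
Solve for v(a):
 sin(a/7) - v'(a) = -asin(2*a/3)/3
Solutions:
 v(a) = C1 + a*asin(2*a/3)/3 + sqrt(9 - 4*a^2)/6 - 7*cos(a/7)


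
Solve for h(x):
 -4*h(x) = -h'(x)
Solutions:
 h(x) = C1*exp(4*x)


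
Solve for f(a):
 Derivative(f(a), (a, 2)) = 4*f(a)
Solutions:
 f(a) = C1*exp(-2*a) + C2*exp(2*a)


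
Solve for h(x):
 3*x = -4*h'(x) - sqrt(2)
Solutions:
 h(x) = C1 - 3*x^2/8 - sqrt(2)*x/4


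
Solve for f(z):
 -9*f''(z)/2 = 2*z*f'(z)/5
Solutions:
 f(z) = C1 + C2*erf(sqrt(10)*z/15)


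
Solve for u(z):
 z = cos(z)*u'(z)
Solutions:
 u(z) = C1 + Integral(z/cos(z), z)


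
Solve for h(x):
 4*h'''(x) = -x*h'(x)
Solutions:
 h(x) = C1 + Integral(C2*airyai(-2^(1/3)*x/2) + C3*airybi(-2^(1/3)*x/2), x)


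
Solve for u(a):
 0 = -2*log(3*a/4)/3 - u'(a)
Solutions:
 u(a) = C1 - 2*a*log(a)/3 - 2*a*log(3)/3 + 2*a/3 + 4*a*log(2)/3


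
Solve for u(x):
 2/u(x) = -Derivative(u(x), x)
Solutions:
 u(x) = -sqrt(C1 - 4*x)
 u(x) = sqrt(C1 - 4*x)


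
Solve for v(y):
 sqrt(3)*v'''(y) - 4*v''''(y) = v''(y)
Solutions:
 v(y) = C1 + C2*y + (C3*sin(sqrt(13)*y/8) + C4*cos(sqrt(13)*y/8))*exp(sqrt(3)*y/8)


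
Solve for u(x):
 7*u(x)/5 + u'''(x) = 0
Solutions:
 u(x) = C3*exp(-5^(2/3)*7^(1/3)*x/5) + (C1*sin(sqrt(3)*5^(2/3)*7^(1/3)*x/10) + C2*cos(sqrt(3)*5^(2/3)*7^(1/3)*x/10))*exp(5^(2/3)*7^(1/3)*x/10)


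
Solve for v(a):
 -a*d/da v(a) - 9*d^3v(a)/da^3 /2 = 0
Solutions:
 v(a) = C1 + Integral(C2*airyai(-6^(1/3)*a/3) + C3*airybi(-6^(1/3)*a/3), a)


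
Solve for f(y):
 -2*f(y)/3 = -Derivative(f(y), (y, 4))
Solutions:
 f(y) = C1*exp(-2^(1/4)*3^(3/4)*y/3) + C2*exp(2^(1/4)*3^(3/4)*y/3) + C3*sin(2^(1/4)*3^(3/4)*y/3) + C4*cos(2^(1/4)*3^(3/4)*y/3)


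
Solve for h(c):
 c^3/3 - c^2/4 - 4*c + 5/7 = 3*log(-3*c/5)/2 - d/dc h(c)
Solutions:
 h(c) = C1 - c^4/12 + c^3/12 + 2*c^2 + 3*c*log(-c)/2 + c*(-2*log(5) - 31/14 + log(3) + log(15)/2)


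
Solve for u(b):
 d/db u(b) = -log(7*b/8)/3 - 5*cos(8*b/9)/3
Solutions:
 u(b) = C1 - b*log(b)/3 - b*log(7)/3 + b/3 + b*log(2) - 15*sin(8*b/9)/8


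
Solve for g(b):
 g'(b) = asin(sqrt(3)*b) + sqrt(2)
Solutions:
 g(b) = C1 + b*asin(sqrt(3)*b) + sqrt(2)*b + sqrt(3)*sqrt(1 - 3*b^2)/3


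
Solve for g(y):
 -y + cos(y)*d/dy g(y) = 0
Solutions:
 g(y) = C1 + Integral(y/cos(y), y)


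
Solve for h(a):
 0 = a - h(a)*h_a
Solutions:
 h(a) = -sqrt(C1 + a^2)
 h(a) = sqrt(C1 + a^2)


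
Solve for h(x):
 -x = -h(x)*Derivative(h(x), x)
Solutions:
 h(x) = -sqrt(C1 + x^2)
 h(x) = sqrt(C1 + x^2)


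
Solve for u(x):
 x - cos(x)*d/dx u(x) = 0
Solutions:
 u(x) = C1 + Integral(x/cos(x), x)


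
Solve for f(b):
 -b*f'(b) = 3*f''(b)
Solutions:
 f(b) = C1 + C2*erf(sqrt(6)*b/6)


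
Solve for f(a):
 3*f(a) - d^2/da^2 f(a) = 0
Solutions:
 f(a) = C1*exp(-sqrt(3)*a) + C2*exp(sqrt(3)*a)


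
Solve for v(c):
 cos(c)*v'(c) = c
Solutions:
 v(c) = C1 + Integral(c/cos(c), c)


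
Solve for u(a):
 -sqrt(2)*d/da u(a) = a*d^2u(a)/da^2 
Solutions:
 u(a) = C1 + C2*a^(1 - sqrt(2))


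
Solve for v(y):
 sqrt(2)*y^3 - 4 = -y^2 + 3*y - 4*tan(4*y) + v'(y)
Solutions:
 v(y) = C1 + sqrt(2)*y^4/4 + y^3/3 - 3*y^2/2 - 4*y - log(cos(4*y))


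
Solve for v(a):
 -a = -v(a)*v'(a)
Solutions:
 v(a) = -sqrt(C1 + a^2)
 v(a) = sqrt(C1 + a^2)


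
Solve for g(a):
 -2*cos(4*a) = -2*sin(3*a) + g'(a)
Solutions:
 g(a) = C1 - sin(4*a)/2 - 2*cos(3*a)/3


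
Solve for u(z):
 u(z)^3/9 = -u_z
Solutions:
 u(z) = -3*sqrt(2)*sqrt(-1/(C1 - z))/2
 u(z) = 3*sqrt(2)*sqrt(-1/(C1 - z))/2


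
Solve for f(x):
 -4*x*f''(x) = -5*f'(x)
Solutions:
 f(x) = C1 + C2*x^(9/4)


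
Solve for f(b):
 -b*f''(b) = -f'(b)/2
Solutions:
 f(b) = C1 + C2*b^(3/2)


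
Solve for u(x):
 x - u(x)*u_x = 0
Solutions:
 u(x) = -sqrt(C1 + x^2)
 u(x) = sqrt(C1 + x^2)


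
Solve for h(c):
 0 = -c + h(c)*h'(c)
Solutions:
 h(c) = -sqrt(C1 + c^2)
 h(c) = sqrt(C1 + c^2)


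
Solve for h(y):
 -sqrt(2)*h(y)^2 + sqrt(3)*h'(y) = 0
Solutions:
 h(y) = -3/(C1 + sqrt(6)*y)


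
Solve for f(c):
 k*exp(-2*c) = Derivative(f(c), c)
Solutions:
 f(c) = C1 - k*exp(-2*c)/2


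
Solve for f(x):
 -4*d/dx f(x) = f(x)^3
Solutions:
 f(x) = -sqrt(2)*sqrt(-1/(C1 - x))
 f(x) = sqrt(2)*sqrt(-1/(C1 - x))


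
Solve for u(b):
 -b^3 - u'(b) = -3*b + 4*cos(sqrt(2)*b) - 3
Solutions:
 u(b) = C1 - b^4/4 + 3*b^2/2 + 3*b - 2*sqrt(2)*sin(sqrt(2)*b)


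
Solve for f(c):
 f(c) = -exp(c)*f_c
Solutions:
 f(c) = C1*exp(exp(-c))


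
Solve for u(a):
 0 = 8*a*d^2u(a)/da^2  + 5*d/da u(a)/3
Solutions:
 u(a) = C1 + C2*a^(19/24)


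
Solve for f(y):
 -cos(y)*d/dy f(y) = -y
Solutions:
 f(y) = C1 + Integral(y/cos(y), y)


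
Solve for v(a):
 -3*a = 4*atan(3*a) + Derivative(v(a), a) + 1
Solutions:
 v(a) = C1 - 3*a^2/2 - 4*a*atan(3*a) - a + 2*log(9*a^2 + 1)/3


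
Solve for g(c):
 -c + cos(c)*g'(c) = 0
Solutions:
 g(c) = C1 + Integral(c/cos(c), c)


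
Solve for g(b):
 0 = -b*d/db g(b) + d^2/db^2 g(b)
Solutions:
 g(b) = C1 + C2*erfi(sqrt(2)*b/2)


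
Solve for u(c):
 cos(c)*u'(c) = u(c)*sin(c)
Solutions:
 u(c) = C1/cos(c)


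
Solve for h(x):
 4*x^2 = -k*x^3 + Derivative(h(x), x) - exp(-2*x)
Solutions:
 h(x) = C1 + k*x^4/4 + 4*x^3/3 - exp(-2*x)/2


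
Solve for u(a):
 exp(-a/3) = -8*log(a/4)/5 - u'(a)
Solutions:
 u(a) = C1 - 8*a*log(a)/5 + 8*a*(1 + 2*log(2))/5 + 3*exp(-a/3)


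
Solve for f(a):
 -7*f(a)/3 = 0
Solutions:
 f(a) = 0


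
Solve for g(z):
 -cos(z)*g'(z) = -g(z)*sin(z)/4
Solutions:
 g(z) = C1/cos(z)^(1/4)


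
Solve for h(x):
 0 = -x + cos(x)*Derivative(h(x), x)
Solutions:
 h(x) = C1 + Integral(x/cos(x), x)


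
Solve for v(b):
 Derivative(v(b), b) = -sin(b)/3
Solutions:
 v(b) = C1 + cos(b)/3


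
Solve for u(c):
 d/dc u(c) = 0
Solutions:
 u(c) = C1


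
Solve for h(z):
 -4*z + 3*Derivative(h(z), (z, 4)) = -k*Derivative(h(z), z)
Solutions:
 h(z) = C1 + C2*exp(3^(2/3)*z*(-k)^(1/3)/3) + C3*exp(z*(-k)^(1/3)*(-3^(2/3) + 3*3^(1/6)*I)/6) + C4*exp(-z*(-k)^(1/3)*(3^(2/3) + 3*3^(1/6)*I)/6) + 2*z^2/k


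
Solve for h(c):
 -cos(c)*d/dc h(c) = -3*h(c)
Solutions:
 h(c) = C1*(sin(c) + 1)^(3/2)/(sin(c) - 1)^(3/2)


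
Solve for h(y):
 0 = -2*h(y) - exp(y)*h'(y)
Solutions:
 h(y) = C1*exp(2*exp(-y))


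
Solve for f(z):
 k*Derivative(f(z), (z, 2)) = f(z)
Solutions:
 f(z) = C1*exp(-z*sqrt(1/k)) + C2*exp(z*sqrt(1/k))


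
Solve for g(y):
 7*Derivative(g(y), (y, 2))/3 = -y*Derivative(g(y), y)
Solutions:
 g(y) = C1 + C2*erf(sqrt(42)*y/14)


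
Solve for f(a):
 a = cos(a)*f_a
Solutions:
 f(a) = C1 + Integral(a/cos(a), a)


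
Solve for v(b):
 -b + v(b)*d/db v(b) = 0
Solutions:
 v(b) = -sqrt(C1 + b^2)
 v(b) = sqrt(C1 + b^2)


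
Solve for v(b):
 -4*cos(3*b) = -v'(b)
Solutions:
 v(b) = C1 + 4*sin(3*b)/3


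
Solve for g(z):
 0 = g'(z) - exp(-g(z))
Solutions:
 g(z) = log(C1 + z)


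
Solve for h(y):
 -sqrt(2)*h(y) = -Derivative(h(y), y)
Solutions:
 h(y) = C1*exp(sqrt(2)*y)


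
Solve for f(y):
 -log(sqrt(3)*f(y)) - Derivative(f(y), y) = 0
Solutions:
 2*Integral(1/(2*log(_y) + log(3)), (_y, f(y))) = C1 - y


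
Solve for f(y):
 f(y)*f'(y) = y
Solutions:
 f(y) = -sqrt(C1 + y^2)
 f(y) = sqrt(C1 + y^2)


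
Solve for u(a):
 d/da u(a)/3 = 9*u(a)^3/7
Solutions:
 u(a) = -sqrt(14)*sqrt(-1/(C1 + 27*a))/2
 u(a) = sqrt(14)*sqrt(-1/(C1 + 27*a))/2


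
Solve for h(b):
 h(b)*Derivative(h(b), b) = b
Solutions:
 h(b) = -sqrt(C1 + b^2)
 h(b) = sqrt(C1 + b^2)


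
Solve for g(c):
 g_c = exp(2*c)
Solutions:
 g(c) = C1 + exp(2*c)/2


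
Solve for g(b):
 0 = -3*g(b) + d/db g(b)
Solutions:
 g(b) = C1*exp(3*b)


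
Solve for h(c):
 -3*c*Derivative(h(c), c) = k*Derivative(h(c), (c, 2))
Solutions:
 h(c) = C1 + C2*sqrt(k)*erf(sqrt(6)*c*sqrt(1/k)/2)


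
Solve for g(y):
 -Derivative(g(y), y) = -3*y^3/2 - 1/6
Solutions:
 g(y) = C1 + 3*y^4/8 + y/6


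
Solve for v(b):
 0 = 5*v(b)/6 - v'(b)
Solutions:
 v(b) = C1*exp(5*b/6)


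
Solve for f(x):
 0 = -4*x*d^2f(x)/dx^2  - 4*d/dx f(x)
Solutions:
 f(x) = C1 + C2*log(x)


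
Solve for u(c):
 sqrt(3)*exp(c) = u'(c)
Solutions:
 u(c) = C1 + sqrt(3)*exp(c)


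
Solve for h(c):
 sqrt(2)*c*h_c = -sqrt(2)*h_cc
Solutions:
 h(c) = C1 + C2*erf(sqrt(2)*c/2)


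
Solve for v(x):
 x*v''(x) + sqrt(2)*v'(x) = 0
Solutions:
 v(x) = C1 + C2*x^(1 - sqrt(2))


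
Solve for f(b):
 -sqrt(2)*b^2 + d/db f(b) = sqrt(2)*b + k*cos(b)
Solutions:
 f(b) = C1 + sqrt(2)*b^3/3 + sqrt(2)*b^2/2 + k*sin(b)


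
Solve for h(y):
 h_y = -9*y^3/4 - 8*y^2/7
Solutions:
 h(y) = C1 - 9*y^4/16 - 8*y^3/21


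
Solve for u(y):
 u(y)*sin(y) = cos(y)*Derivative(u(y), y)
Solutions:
 u(y) = C1/cos(y)


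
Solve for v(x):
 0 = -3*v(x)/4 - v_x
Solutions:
 v(x) = C1*exp(-3*x/4)


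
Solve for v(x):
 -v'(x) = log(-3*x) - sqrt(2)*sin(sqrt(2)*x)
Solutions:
 v(x) = C1 - x*log(-x) - x*log(3) + x - cos(sqrt(2)*x)


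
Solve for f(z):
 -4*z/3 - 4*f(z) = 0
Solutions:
 f(z) = -z/3


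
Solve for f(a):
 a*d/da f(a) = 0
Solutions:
 f(a) = C1


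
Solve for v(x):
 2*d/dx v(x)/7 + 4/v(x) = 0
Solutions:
 v(x) = -sqrt(C1 - 28*x)
 v(x) = sqrt(C1 - 28*x)


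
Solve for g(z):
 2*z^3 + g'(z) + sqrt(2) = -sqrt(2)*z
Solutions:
 g(z) = C1 - z^4/2 - sqrt(2)*z^2/2 - sqrt(2)*z


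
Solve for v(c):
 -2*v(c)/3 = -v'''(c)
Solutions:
 v(c) = C3*exp(2^(1/3)*3^(2/3)*c/3) + (C1*sin(2^(1/3)*3^(1/6)*c/2) + C2*cos(2^(1/3)*3^(1/6)*c/2))*exp(-2^(1/3)*3^(2/3)*c/6)


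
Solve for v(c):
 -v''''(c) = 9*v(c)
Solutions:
 v(c) = (C1*sin(sqrt(6)*c/2) + C2*cos(sqrt(6)*c/2))*exp(-sqrt(6)*c/2) + (C3*sin(sqrt(6)*c/2) + C4*cos(sqrt(6)*c/2))*exp(sqrt(6)*c/2)


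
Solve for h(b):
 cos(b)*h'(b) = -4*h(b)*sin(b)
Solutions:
 h(b) = C1*cos(b)^4


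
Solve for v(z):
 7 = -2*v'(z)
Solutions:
 v(z) = C1 - 7*z/2


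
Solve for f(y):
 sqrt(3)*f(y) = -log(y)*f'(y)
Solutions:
 f(y) = C1*exp(-sqrt(3)*li(y))


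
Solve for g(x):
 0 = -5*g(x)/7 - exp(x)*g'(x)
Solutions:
 g(x) = C1*exp(5*exp(-x)/7)


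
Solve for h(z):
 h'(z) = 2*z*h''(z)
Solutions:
 h(z) = C1 + C2*z^(3/2)


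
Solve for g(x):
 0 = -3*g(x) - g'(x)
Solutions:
 g(x) = C1*exp(-3*x)


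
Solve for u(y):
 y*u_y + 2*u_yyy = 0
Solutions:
 u(y) = C1 + Integral(C2*airyai(-2^(2/3)*y/2) + C3*airybi(-2^(2/3)*y/2), y)


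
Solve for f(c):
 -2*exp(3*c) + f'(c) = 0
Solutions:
 f(c) = C1 + 2*exp(3*c)/3


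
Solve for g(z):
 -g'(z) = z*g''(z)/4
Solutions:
 g(z) = C1 + C2/z^3


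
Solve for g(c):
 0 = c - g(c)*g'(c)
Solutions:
 g(c) = -sqrt(C1 + c^2)
 g(c) = sqrt(C1 + c^2)


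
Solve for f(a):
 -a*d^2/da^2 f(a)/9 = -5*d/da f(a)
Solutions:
 f(a) = C1 + C2*a^46


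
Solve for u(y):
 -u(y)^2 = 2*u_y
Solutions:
 u(y) = 2/(C1 + y)


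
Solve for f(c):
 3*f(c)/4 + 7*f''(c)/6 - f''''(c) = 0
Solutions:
 f(c) = C1*exp(-sqrt(3)*c*sqrt(7 + sqrt(157))/6) + C2*exp(sqrt(3)*c*sqrt(7 + sqrt(157))/6) + C3*sin(sqrt(3)*c*sqrt(-7 + sqrt(157))/6) + C4*cos(sqrt(3)*c*sqrt(-7 + sqrt(157))/6)


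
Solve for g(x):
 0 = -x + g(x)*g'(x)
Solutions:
 g(x) = -sqrt(C1 + x^2)
 g(x) = sqrt(C1 + x^2)


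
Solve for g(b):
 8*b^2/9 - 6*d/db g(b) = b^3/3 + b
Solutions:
 g(b) = C1 - b^4/72 + 4*b^3/81 - b^2/12


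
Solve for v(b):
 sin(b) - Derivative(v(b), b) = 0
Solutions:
 v(b) = C1 - cos(b)


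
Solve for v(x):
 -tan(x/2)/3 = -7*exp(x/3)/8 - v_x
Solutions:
 v(x) = C1 - 21*exp(x/3)/8 - 2*log(cos(x/2))/3


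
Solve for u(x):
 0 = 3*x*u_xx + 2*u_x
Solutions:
 u(x) = C1 + C2*x^(1/3)


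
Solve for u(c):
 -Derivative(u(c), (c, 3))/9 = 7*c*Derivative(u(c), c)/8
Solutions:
 u(c) = C1 + Integral(C2*airyai(-63^(1/3)*c/2) + C3*airybi(-63^(1/3)*c/2), c)


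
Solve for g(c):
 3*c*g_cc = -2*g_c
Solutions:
 g(c) = C1 + C2*c^(1/3)


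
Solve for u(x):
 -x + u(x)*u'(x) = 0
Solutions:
 u(x) = -sqrt(C1 + x^2)
 u(x) = sqrt(C1 + x^2)


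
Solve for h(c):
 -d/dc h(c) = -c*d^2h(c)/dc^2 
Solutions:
 h(c) = C1 + C2*c^2


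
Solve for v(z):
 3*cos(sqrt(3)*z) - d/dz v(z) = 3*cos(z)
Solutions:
 v(z) = C1 - 3*sin(z) + sqrt(3)*sin(sqrt(3)*z)


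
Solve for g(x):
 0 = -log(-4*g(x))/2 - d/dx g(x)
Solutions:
 2*Integral(1/(log(-_y) + 2*log(2)), (_y, g(x))) = C1 - x


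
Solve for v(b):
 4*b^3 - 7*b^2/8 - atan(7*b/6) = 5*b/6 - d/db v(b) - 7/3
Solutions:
 v(b) = C1 - b^4 + 7*b^3/24 + 5*b^2/12 + b*atan(7*b/6) - 7*b/3 - 3*log(49*b^2 + 36)/7


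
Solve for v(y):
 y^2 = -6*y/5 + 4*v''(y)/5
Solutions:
 v(y) = C1 + C2*y + 5*y^4/48 + y^3/4


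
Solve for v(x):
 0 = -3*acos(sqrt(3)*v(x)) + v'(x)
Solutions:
 Integral(1/acos(sqrt(3)*_y), (_y, v(x))) = C1 + 3*x


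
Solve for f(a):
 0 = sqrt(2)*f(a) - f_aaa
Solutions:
 f(a) = C3*exp(2^(1/6)*a) + (C1*sin(2^(1/6)*sqrt(3)*a/2) + C2*cos(2^(1/6)*sqrt(3)*a/2))*exp(-2^(1/6)*a/2)


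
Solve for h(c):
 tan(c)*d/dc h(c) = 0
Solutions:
 h(c) = C1


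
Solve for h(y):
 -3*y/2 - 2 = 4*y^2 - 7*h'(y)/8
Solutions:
 h(y) = C1 + 32*y^3/21 + 6*y^2/7 + 16*y/7


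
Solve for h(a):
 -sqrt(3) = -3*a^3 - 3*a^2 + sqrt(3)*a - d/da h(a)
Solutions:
 h(a) = C1 - 3*a^4/4 - a^3 + sqrt(3)*a^2/2 + sqrt(3)*a


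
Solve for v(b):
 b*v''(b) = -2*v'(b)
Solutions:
 v(b) = C1 + C2/b


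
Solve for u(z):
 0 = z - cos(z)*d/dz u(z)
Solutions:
 u(z) = C1 + Integral(z/cos(z), z)


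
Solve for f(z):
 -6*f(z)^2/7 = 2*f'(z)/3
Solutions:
 f(z) = 7/(C1 + 9*z)


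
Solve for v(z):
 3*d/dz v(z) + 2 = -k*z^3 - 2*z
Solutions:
 v(z) = C1 - k*z^4/12 - z^2/3 - 2*z/3


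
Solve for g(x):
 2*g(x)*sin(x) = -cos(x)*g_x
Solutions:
 g(x) = C1*cos(x)^2


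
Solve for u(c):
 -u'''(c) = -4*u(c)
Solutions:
 u(c) = C3*exp(2^(2/3)*c) + (C1*sin(2^(2/3)*sqrt(3)*c/2) + C2*cos(2^(2/3)*sqrt(3)*c/2))*exp(-2^(2/3)*c/2)


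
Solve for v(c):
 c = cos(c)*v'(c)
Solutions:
 v(c) = C1 + Integral(c/cos(c), c)


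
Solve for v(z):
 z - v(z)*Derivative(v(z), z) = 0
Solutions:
 v(z) = -sqrt(C1 + z^2)
 v(z) = sqrt(C1 + z^2)


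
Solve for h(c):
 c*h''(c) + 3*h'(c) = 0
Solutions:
 h(c) = C1 + C2/c^2


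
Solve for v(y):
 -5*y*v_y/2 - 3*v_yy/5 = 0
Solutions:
 v(y) = C1 + C2*erf(5*sqrt(3)*y/6)


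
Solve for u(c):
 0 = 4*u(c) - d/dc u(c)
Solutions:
 u(c) = C1*exp(4*c)


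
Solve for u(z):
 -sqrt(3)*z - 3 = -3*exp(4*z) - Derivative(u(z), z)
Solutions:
 u(z) = C1 + sqrt(3)*z^2/2 + 3*z - 3*exp(4*z)/4


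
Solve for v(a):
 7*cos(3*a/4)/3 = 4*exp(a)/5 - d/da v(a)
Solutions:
 v(a) = C1 + 4*exp(a)/5 - 28*sin(3*a/4)/9


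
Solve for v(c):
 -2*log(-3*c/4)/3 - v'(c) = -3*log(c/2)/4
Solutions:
 v(c) = C1 + c*log(c)/12 + c*(-8*log(3) - 1 + 7*log(2) - 8*I*pi)/12


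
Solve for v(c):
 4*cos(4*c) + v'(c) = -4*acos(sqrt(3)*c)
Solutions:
 v(c) = C1 - 4*c*acos(sqrt(3)*c) + 4*sqrt(3)*sqrt(1 - 3*c^2)/3 - sin(4*c)


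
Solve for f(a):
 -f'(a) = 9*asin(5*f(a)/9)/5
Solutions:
 Integral(1/asin(5*_y/9), (_y, f(a))) = C1 - 9*a/5


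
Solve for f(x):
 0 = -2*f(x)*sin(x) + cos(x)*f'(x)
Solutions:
 f(x) = C1/cos(x)^2


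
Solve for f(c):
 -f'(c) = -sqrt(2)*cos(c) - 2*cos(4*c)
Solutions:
 f(c) = C1 + sqrt(2)*sin(c) + sin(4*c)/2


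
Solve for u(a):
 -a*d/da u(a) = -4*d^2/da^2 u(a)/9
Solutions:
 u(a) = C1 + C2*erfi(3*sqrt(2)*a/4)


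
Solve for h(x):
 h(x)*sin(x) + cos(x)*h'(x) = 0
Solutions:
 h(x) = C1*cos(x)


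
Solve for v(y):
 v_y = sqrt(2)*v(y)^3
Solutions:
 v(y) = -sqrt(2)*sqrt(-1/(C1 + sqrt(2)*y))/2
 v(y) = sqrt(2)*sqrt(-1/(C1 + sqrt(2)*y))/2


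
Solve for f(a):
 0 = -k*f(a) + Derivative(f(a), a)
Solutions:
 f(a) = C1*exp(a*k)


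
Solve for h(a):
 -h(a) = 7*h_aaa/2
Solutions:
 h(a) = C3*exp(-2^(1/3)*7^(2/3)*a/7) + (C1*sin(2^(1/3)*sqrt(3)*7^(2/3)*a/14) + C2*cos(2^(1/3)*sqrt(3)*7^(2/3)*a/14))*exp(2^(1/3)*7^(2/3)*a/14)


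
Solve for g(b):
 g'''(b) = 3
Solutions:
 g(b) = C1 + C2*b + C3*b^2 + b^3/2


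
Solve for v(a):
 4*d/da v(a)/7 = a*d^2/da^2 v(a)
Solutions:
 v(a) = C1 + C2*a^(11/7)


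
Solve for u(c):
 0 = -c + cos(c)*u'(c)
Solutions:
 u(c) = C1 + Integral(c/cos(c), c)


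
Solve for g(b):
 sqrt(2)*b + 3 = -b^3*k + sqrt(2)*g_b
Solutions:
 g(b) = C1 + sqrt(2)*b^4*k/8 + b^2/2 + 3*sqrt(2)*b/2


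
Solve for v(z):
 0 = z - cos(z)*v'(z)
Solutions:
 v(z) = C1 + Integral(z/cos(z), z)


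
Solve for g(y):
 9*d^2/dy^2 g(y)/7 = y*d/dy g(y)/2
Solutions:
 g(y) = C1 + C2*erfi(sqrt(7)*y/6)


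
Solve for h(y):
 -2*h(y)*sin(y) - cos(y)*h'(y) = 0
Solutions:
 h(y) = C1*cos(y)^2


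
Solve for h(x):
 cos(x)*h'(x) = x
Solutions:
 h(x) = C1 + Integral(x/cos(x), x)


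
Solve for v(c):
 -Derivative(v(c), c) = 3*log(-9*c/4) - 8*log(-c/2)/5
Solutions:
 v(c) = C1 - 7*c*log(-c)/5 + c*(-6*log(3) + 7/5 + 22*log(2)/5)


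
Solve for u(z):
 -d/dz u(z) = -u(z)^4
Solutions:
 u(z) = (-1/(C1 + 3*z))^(1/3)
 u(z) = (-1/(C1 + z))^(1/3)*(-3^(2/3) - 3*3^(1/6)*I)/6
 u(z) = (-1/(C1 + z))^(1/3)*(-3^(2/3) + 3*3^(1/6)*I)/6


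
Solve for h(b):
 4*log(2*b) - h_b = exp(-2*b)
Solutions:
 h(b) = C1 + 4*b*log(b) + 4*b*(-1 + log(2)) + exp(-2*b)/2


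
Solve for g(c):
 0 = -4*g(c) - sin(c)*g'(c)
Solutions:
 g(c) = C1*(cos(c)^2 + 2*cos(c) + 1)/(cos(c)^2 - 2*cos(c) + 1)


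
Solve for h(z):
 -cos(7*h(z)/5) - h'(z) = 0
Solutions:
 z - 5*log(sin(7*h(z)/5) - 1)/14 + 5*log(sin(7*h(z)/5) + 1)/14 = C1


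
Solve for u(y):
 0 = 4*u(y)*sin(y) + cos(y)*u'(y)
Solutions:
 u(y) = C1*cos(y)^4


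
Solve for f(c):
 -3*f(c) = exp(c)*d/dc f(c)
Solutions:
 f(c) = C1*exp(3*exp(-c))


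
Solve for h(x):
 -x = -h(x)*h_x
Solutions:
 h(x) = -sqrt(C1 + x^2)
 h(x) = sqrt(C1 + x^2)


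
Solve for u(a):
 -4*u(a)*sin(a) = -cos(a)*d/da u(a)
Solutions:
 u(a) = C1/cos(a)^4


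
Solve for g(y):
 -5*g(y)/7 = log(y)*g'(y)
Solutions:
 g(y) = C1*exp(-5*li(y)/7)


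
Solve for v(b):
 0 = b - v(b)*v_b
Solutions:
 v(b) = -sqrt(C1 + b^2)
 v(b) = sqrt(C1 + b^2)


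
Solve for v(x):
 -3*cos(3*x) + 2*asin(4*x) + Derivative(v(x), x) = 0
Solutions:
 v(x) = C1 - 2*x*asin(4*x) - sqrt(1 - 16*x^2)/2 + sin(3*x)


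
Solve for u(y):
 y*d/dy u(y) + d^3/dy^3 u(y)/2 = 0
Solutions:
 u(y) = C1 + Integral(C2*airyai(-2^(1/3)*y) + C3*airybi(-2^(1/3)*y), y)


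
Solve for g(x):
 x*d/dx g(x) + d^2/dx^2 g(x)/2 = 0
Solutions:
 g(x) = C1 + C2*erf(x)


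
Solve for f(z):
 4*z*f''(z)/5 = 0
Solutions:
 f(z) = C1 + C2*z


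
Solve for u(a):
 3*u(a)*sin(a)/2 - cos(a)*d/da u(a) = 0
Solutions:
 u(a) = C1/cos(a)^(3/2)


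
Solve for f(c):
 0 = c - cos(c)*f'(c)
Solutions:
 f(c) = C1 + Integral(c/cos(c), c)


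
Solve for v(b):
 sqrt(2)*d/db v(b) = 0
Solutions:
 v(b) = C1


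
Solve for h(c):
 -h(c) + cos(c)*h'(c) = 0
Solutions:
 h(c) = C1*sqrt(sin(c) + 1)/sqrt(sin(c) - 1)


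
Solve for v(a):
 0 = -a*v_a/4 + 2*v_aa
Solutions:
 v(a) = C1 + C2*erfi(a/4)


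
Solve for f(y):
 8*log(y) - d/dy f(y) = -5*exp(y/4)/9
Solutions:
 f(y) = C1 + 8*y*log(y) - 8*y + 20*exp(y/4)/9


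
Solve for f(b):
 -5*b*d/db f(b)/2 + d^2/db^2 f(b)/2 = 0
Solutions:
 f(b) = C1 + C2*erfi(sqrt(10)*b/2)


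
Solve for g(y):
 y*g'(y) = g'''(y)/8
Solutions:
 g(y) = C1 + Integral(C2*airyai(2*y) + C3*airybi(2*y), y)


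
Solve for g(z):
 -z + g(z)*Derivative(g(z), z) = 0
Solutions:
 g(z) = -sqrt(C1 + z^2)
 g(z) = sqrt(C1 + z^2)


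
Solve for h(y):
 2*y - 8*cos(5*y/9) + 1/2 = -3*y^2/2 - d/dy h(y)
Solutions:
 h(y) = C1 - y^3/2 - y^2 - y/2 + 72*sin(5*y/9)/5


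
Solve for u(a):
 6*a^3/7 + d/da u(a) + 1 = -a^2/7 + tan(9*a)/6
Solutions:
 u(a) = C1 - 3*a^4/14 - a^3/21 - a - log(cos(9*a))/54


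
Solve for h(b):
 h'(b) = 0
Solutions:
 h(b) = C1


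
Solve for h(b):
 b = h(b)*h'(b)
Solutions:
 h(b) = -sqrt(C1 + b^2)
 h(b) = sqrt(C1 + b^2)


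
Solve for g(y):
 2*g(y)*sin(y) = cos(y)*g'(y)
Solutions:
 g(y) = C1/cos(y)^2


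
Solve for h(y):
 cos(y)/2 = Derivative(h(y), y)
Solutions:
 h(y) = C1 + sin(y)/2


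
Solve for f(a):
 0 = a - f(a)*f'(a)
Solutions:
 f(a) = -sqrt(C1 + a^2)
 f(a) = sqrt(C1 + a^2)


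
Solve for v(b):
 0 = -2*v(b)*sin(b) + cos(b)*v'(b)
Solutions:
 v(b) = C1/cos(b)^2


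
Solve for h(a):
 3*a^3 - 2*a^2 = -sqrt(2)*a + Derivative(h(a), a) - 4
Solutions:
 h(a) = C1 + 3*a^4/4 - 2*a^3/3 + sqrt(2)*a^2/2 + 4*a


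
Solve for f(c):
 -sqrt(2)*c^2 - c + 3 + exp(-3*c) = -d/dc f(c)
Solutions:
 f(c) = C1 + sqrt(2)*c^3/3 + c^2/2 - 3*c + exp(-3*c)/3


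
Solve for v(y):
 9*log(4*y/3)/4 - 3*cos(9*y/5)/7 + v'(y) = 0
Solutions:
 v(y) = C1 - 9*y*log(y)/4 - 9*y*log(2)/2 + 9*y/4 + 9*y*log(3)/4 + 5*sin(9*y/5)/21


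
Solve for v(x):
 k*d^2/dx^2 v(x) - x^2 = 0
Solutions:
 v(x) = C1 + C2*x + x^4/(12*k)


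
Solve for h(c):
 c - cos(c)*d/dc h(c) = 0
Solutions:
 h(c) = C1 + Integral(c/cos(c), c)


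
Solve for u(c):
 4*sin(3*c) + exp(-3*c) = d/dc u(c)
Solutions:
 u(c) = C1 - 4*cos(3*c)/3 - exp(-3*c)/3


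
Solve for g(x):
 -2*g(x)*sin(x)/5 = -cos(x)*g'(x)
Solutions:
 g(x) = C1/cos(x)^(2/5)


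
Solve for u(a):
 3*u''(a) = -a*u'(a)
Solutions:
 u(a) = C1 + C2*erf(sqrt(6)*a/6)


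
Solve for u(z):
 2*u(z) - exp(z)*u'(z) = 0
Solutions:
 u(z) = C1*exp(-2*exp(-z))


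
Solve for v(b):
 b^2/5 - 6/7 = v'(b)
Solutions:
 v(b) = C1 + b^3/15 - 6*b/7


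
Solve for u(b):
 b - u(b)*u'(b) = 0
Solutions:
 u(b) = -sqrt(C1 + b^2)
 u(b) = sqrt(C1 + b^2)


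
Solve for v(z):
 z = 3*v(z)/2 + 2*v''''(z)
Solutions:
 v(z) = 2*z/3 + (C1*sin(3^(1/4)*z/2) + C2*cos(3^(1/4)*z/2))*exp(-3^(1/4)*z/2) + (C3*sin(3^(1/4)*z/2) + C4*cos(3^(1/4)*z/2))*exp(3^(1/4)*z/2)


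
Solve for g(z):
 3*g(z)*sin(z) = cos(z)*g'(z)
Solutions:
 g(z) = C1/cos(z)^3


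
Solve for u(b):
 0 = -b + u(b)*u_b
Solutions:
 u(b) = -sqrt(C1 + b^2)
 u(b) = sqrt(C1 + b^2)


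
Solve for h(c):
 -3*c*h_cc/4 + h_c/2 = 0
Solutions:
 h(c) = C1 + C2*c^(5/3)


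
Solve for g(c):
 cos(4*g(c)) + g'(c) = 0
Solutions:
 g(c) = -asin((C1 + exp(8*c))/(C1 - exp(8*c)))/4 + pi/4
 g(c) = asin((C1 + exp(8*c))/(C1 - exp(8*c)))/4


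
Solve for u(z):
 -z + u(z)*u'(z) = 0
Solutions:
 u(z) = -sqrt(C1 + z^2)
 u(z) = sqrt(C1 + z^2)


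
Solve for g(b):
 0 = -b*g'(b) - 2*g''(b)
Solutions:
 g(b) = C1 + C2*erf(b/2)


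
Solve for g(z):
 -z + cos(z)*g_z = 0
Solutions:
 g(z) = C1 + Integral(z/cos(z), z)


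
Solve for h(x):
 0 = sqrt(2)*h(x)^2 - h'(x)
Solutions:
 h(x) = -1/(C1 + sqrt(2)*x)


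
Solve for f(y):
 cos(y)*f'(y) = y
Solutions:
 f(y) = C1 + Integral(y/cos(y), y)


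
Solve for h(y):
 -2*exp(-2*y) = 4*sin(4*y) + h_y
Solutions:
 h(y) = C1 + cos(4*y) + exp(-2*y)


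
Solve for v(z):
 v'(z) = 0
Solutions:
 v(z) = C1


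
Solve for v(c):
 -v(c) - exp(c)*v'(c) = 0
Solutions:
 v(c) = C1*exp(exp(-c))


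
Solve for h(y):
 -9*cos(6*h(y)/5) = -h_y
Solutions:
 -9*y - 5*log(sin(6*h(y)/5) - 1)/12 + 5*log(sin(6*h(y)/5) + 1)/12 = C1


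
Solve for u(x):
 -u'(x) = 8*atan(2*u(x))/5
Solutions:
 Integral(1/atan(2*_y), (_y, u(x))) = C1 - 8*x/5


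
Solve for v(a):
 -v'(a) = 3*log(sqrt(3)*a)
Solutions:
 v(a) = C1 - 3*a*log(a) - 3*a*log(3)/2 + 3*a


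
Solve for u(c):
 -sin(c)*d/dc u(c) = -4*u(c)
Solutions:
 u(c) = C1*(cos(c)^2 - 2*cos(c) + 1)/(cos(c)^2 + 2*cos(c) + 1)


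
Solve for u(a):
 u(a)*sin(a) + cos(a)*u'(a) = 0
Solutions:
 u(a) = C1*cos(a)


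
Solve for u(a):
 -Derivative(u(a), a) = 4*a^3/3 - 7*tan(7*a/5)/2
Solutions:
 u(a) = C1 - a^4/3 - 5*log(cos(7*a/5))/2


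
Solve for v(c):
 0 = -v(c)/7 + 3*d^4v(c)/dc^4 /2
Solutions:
 v(c) = C1*exp(-2^(1/4)*21^(3/4)*c/21) + C2*exp(2^(1/4)*21^(3/4)*c/21) + C3*sin(2^(1/4)*21^(3/4)*c/21) + C4*cos(2^(1/4)*21^(3/4)*c/21)


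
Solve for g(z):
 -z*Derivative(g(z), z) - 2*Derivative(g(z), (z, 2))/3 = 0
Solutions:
 g(z) = C1 + C2*erf(sqrt(3)*z/2)


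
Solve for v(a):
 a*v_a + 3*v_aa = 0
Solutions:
 v(a) = C1 + C2*erf(sqrt(6)*a/6)


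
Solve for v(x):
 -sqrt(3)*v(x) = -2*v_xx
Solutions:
 v(x) = C1*exp(-sqrt(2)*3^(1/4)*x/2) + C2*exp(sqrt(2)*3^(1/4)*x/2)


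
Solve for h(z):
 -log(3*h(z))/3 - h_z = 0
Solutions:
 3*Integral(1/(log(_y) + log(3)), (_y, h(z))) = C1 - z


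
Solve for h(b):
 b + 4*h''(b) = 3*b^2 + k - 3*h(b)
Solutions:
 h(b) = C1*sin(sqrt(3)*b/2) + C2*cos(sqrt(3)*b/2) + b^2 - b/3 + k/3 - 8/3


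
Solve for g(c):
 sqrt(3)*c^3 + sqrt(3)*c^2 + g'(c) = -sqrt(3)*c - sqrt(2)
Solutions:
 g(c) = C1 - sqrt(3)*c^4/4 - sqrt(3)*c^3/3 - sqrt(3)*c^2/2 - sqrt(2)*c


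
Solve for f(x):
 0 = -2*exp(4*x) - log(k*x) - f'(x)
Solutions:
 f(x) = C1 - x*log(k*x) + x - exp(4*x)/2


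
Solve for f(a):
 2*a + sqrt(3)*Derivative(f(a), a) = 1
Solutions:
 f(a) = C1 - sqrt(3)*a^2/3 + sqrt(3)*a/3


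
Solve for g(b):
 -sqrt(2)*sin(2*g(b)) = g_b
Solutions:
 g(b) = pi - acos((-C1 - exp(4*sqrt(2)*b))/(C1 - exp(4*sqrt(2)*b)))/2
 g(b) = acos((-C1 - exp(4*sqrt(2)*b))/(C1 - exp(4*sqrt(2)*b)))/2


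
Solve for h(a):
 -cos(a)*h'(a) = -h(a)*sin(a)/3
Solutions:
 h(a) = C1/cos(a)^(1/3)


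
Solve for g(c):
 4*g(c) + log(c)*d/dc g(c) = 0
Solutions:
 g(c) = C1*exp(-4*li(c))


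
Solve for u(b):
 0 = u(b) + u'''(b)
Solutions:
 u(b) = C3*exp(-b) + (C1*sin(sqrt(3)*b/2) + C2*cos(sqrt(3)*b/2))*exp(b/2)


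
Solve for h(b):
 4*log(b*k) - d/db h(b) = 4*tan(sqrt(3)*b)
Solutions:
 h(b) = C1 + 4*b*log(b*k) - 4*b + 4*sqrt(3)*log(cos(sqrt(3)*b))/3


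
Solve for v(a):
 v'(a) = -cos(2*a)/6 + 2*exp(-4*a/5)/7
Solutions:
 v(a) = C1 - sin(2*a)/12 - 5*exp(-4*a/5)/14


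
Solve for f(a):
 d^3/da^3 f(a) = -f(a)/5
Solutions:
 f(a) = C3*exp(-5^(2/3)*a/5) + (C1*sin(sqrt(3)*5^(2/3)*a/10) + C2*cos(sqrt(3)*5^(2/3)*a/10))*exp(5^(2/3)*a/10)


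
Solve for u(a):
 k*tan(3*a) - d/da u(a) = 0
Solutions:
 u(a) = C1 - k*log(cos(3*a))/3


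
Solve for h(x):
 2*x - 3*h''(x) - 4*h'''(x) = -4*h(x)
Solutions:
 h(x) = C1*exp(-x*((8*sqrt(15) + 31)^(-1/3) + 2 + (8*sqrt(15) + 31)^(1/3))/8)*sin(sqrt(3)*x*(-(8*sqrt(15) + 31)^(1/3) + (8*sqrt(15) + 31)^(-1/3))/8) + C2*exp(-x*((8*sqrt(15) + 31)^(-1/3) + 2 + (8*sqrt(15) + 31)^(1/3))/8)*cos(sqrt(3)*x*(-(8*sqrt(15) + 31)^(1/3) + (8*sqrt(15) + 31)^(-1/3))/8) + C3*exp(x*(-1 + (8*sqrt(15) + 31)^(-1/3) + (8*sqrt(15) + 31)^(1/3))/4) - x/2


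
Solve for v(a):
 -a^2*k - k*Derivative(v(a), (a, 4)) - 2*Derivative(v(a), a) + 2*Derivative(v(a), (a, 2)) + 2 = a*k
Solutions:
 v(a) = C1 + C2*exp(a*(3^(1/3)*(sqrt(3)*sqrt((27 - 8/k)/k^2) + 9/k)^(1/3)/6 - 3^(5/6)*I*(sqrt(3)*sqrt((27 - 8/k)/k^2) + 9/k)^(1/3)/6 - 4/(k*(-3^(1/3) + 3^(5/6)*I)*(sqrt(3)*sqrt((27 - 8/k)/k^2) + 9/k)^(1/3)))) + C3*exp(a*(3^(1/3)*(sqrt(3)*sqrt((27 - 8/k)/k^2) + 9/k)^(1/3)/6 + 3^(5/6)*I*(sqrt(3)*sqrt((27 - 8/k)/k^2) + 9/k)^(1/3)/6 + 4/(k*(3^(1/3) + 3^(5/6)*I)*(sqrt(3)*sqrt((27 - 8/k)/k^2) + 9/k)^(1/3)))) + C4*exp(-3^(1/3)*a*((sqrt(3)*sqrt((27 - 8/k)/k^2) + 9/k)^(1/3) + 2*3^(1/3)/(k*(sqrt(3)*sqrt((27 - 8/k)/k^2) + 9/k)^(1/3)))/3) - a^3*k/6 - 3*a^2*k/4 - 3*a*k/2 + a


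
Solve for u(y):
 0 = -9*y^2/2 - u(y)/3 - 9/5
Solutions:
 u(y) = -27*y^2/2 - 27/5


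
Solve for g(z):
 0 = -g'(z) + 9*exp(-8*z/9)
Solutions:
 g(z) = C1 - 81*exp(-8*z/9)/8


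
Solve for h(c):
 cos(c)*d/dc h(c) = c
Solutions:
 h(c) = C1 + Integral(c/cos(c), c)


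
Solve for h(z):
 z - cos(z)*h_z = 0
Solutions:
 h(z) = C1 + Integral(z/cos(z), z)


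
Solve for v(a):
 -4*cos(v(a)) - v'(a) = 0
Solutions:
 v(a) = pi - asin((C1 + exp(8*a))/(C1 - exp(8*a)))
 v(a) = asin((C1 + exp(8*a))/(C1 - exp(8*a)))


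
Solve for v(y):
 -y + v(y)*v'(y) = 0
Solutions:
 v(y) = -sqrt(C1 + y^2)
 v(y) = sqrt(C1 + y^2)


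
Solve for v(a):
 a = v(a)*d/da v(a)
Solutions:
 v(a) = -sqrt(C1 + a^2)
 v(a) = sqrt(C1 + a^2)


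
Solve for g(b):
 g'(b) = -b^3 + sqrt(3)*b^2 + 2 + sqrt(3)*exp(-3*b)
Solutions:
 g(b) = C1 - b^4/4 + sqrt(3)*b^3/3 + 2*b - sqrt(3)*exp(-3*b)/3


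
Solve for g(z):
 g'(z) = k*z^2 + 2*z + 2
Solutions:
 g(z) = C1 + k*z^3/3 + z^2 + 2*z


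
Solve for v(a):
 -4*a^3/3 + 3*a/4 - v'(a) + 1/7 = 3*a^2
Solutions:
 v(a) = C1 - a^4/3 - a^3 + 3*a^2/8 + a/7


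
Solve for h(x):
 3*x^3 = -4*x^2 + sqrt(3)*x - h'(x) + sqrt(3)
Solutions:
 h(x) = C1 - 3*x^4/4 - 4*x^3/3 + sqrt(3)*x^2/2 + sqrt(3)*x


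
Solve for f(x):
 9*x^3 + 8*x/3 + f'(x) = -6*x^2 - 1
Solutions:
 f(x) = C1 - 9*x^4/4 - 2*x^3 - 4*x^2/3 - x


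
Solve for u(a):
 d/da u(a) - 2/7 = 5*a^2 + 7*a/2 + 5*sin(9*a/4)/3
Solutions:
 u(a) = C1 + 5*a^3/3 + 7*a^2/4 + 2*a/7 - 20*cos(9*a/4)/27


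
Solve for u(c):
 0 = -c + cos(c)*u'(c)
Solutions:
 u(c) = C1 + Integral(c/cos(c), c)


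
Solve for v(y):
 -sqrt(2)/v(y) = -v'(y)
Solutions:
 v(y) = -sqrt(C1 + 2*sqrt(2)*y)
 v(y) = sqrt(C1 + 2*sqrt(2)*y)


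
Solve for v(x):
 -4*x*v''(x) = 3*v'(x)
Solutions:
 v(x) = C1 + C2*x^(1/4)


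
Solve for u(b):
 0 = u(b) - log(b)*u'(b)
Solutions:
 u(b) = C1*exp(li(b))


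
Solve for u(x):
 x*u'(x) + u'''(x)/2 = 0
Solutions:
 u(x) = C1 + Integral(C2*airyai(-2^(1/3)*x) + C3*airybi(-2^(1/3)*x), x)


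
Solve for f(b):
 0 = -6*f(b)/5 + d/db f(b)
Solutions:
 f(b) = C1*exp(6*b/5)


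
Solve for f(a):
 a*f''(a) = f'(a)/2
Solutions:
 f(a) = C1 + C2*a^(3/2)


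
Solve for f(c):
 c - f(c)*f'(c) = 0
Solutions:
 f(c) = -sqrt(C1 + c^2)
 f(c) = sqrt(C1 + c^2)


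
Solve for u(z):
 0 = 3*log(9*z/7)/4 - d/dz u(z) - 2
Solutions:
 u(z) = C1 + 3*z*log(z)/4 - 11*z/4 - 3*z*log(7)/4 + 3*z*log(3)/2
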